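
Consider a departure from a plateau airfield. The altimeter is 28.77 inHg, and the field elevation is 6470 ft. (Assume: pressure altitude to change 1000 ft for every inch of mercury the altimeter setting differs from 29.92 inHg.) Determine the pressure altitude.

Pressure correction = (29.92 − 28.77) × 1000 = +1150 ft.
Pressure altitude = 6470 + (+1150) = 7620 ft.

7620 ft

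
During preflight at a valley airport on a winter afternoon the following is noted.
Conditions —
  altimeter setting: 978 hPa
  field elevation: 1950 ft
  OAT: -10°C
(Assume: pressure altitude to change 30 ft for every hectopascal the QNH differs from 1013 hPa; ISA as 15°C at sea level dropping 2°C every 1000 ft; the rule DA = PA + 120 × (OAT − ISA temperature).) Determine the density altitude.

Pressure altitude = 1950 + (1013 − 978) × 30 = 1950 + (+1050) = 3000 ft.
ISA temperature at 3000 ft = 15 − 2 × (3000/1000) = 9°C.
ISA deviation = -10 − 9 = -19°C.
Density altitude = 3000 + 120 × (-19) = 720 ft.

720 ft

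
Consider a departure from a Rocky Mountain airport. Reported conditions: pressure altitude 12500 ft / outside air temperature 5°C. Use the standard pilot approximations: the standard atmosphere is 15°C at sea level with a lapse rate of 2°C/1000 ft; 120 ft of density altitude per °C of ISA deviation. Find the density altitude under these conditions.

14300 ft

ISA temperature at 12500 ft = 15 − 2 × (12500/1000) = -10°C.
ISA deviation = 5 − (-10) = +15°C.
Density altitude = 12500 + 120 × (15) = 12500 + (+1800) = 14300 ft.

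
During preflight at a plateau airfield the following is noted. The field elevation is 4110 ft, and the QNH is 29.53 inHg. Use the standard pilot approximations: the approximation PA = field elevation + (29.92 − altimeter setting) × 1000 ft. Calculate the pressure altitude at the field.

4500 ft

Pressure correction = (29.92 − 29.53) × 1000 = +390 ft.
Pressure altitude = 4110 + (+390) = 4500 ft.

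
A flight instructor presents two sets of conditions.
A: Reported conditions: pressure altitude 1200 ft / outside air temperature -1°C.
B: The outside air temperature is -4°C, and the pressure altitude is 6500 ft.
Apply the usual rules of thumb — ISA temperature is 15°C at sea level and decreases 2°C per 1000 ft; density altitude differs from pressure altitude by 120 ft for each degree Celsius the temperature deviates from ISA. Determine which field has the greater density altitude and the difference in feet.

B by 6212 ft

A: ISA temp = 12.6°C, deviation -13.6°C, DA = 1200 + 120 × (-13.6) = -432 ft.
B: ISA temp = 2°C, deviation -6°C, DA = 6500 + 120 × (-6) = 5780 ft.
B is higher by 5780 − (-432) = 6212 ft.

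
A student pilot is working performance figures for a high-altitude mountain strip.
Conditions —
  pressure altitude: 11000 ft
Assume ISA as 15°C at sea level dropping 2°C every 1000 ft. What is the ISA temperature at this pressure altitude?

-7°C

ISA temperature = 15 − 2 × (11000/1000) = 15 − 22 = -7°C.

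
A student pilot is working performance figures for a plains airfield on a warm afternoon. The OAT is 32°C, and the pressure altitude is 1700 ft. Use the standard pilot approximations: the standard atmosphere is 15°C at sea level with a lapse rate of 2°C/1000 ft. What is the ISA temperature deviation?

ISA+20.4°C

ISA temperature at 1700 ft = 15 − 2 × (1700/1000) = 11.6°C.
Deviation = OAT − ISA = 32 − 11.6 = +20.4°C.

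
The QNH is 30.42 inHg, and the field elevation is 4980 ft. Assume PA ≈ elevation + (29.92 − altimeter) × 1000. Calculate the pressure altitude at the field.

4480 ft

Pressure correction = (29.92 − 30.42) × 1000 = -500 ft.
Pressure altitude = 4980 + (-500) = 4480 ft.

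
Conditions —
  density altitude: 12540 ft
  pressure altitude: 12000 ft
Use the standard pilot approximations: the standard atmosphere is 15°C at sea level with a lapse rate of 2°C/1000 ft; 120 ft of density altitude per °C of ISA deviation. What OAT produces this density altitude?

Density altitude − pressure altitude = 12540 − 12000 = +540 ft.
At 120 ft/°C that is an ISA deviation of 540/120 = +4.5°C.
ISA temperature at 12000 ft = 15 − 2 × (12000/1000) = -9°C.
OAT = ISA + deviation = -9 + (+4.5) = -4.5°C.

-4.5°C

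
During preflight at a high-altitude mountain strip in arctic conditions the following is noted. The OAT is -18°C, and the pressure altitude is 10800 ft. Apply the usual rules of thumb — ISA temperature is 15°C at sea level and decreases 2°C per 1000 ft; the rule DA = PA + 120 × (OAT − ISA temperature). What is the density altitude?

9432 ft

ISA temperature at 10800 ft = 15 − 2 × (10800/1000) = -6.6°C.
ISA deviation = -18 − (-6.6) = -11.4°C.
Density altitude = 10800 + 120 × (-11.4) = 10800 + (-1368) = 9432 ft.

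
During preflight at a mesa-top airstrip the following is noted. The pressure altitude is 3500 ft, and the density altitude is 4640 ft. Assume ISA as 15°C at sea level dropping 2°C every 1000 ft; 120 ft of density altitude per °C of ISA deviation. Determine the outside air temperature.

Density altitude − pressure altitude = 4640 − 3500 = +1140 ft.
At 120 ft/°C that is an ISA deviation of 1140/120 = +9.5°C.
ISA temperature at 3500 ft = 15 − 2 × (3500/1000) = 8°C.
OAT = ISA + deviation = 8 + (+9.5) = 17.5°C.

17.5°C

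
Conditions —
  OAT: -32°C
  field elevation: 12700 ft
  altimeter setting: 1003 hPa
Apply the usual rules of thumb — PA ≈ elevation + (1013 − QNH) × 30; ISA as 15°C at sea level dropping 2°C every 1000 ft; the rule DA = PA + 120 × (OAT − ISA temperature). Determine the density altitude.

10480 ft

Pressure altitude = 12700 + (1013 − 1003) × 30 = 12700 + (+300) = 13000 ft.
ISA temperature at 13000 ft = 15 − 2 × (13000/1000) = -11°C.
ISA deviation = -32 − (-11) = -21°C.
Density altitude = 13000 + 120 × (-21) = 10480 ft.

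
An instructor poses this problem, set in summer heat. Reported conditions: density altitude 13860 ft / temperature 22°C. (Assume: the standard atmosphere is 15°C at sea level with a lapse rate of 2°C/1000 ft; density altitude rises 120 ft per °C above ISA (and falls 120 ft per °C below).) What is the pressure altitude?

DA = PA + 120 × (OAT − (15 − 2·PA/1000)) = PA + 120·OAT − 1800 + 0.24·PA = 1.24·PA + 120·OAT − 1800.
So 1.24·PA = 13860 − 120 × 22 + 1800 = 13020.
PA = 13020 / 1.24 = 10500 ft.

10500 ft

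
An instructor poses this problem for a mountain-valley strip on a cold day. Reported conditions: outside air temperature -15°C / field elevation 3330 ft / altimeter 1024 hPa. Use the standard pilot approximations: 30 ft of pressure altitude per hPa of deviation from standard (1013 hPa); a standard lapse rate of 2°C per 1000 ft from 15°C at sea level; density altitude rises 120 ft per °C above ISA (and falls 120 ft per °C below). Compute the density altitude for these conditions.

Pressure altitude = 3330 + (1013 − 1024) × 30 = 3330 + (-330) = 3000 ft.
ISA temperature at 3000 ft = 15 − 2 × (3000/1000) = 9°C.
ISA deviation = -15 − 9 = -24°C.
Density altitude = 3000 + 120 × (-24) = 120 ft.

120 ft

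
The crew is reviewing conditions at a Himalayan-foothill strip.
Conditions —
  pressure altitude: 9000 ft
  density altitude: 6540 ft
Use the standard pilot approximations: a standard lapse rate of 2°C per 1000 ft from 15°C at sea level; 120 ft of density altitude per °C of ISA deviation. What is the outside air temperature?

Density altitude − pressure altitude = 6540 − 9000 = -2460 ft.
At 120 ft/°C that is an ISA deviation of -2460/120 = -20.5°C.
ISA temperature at 9000 ft = 15 − 2 × (9000/1000) = -3°C.
OAT = ISA + deviation = -3 + (-20.5) = -23.5°C.

-23.5°C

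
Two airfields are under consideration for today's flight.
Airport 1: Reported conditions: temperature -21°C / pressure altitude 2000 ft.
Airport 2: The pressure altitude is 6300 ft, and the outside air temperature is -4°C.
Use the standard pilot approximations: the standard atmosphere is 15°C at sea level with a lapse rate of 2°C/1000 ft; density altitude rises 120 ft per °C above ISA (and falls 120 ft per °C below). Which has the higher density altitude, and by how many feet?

Airport 1: ISA temp = 11°C, deviation -32°C, DA = 2000 + 120 × (-32) = -1840 ft.
Airport 2: ISA temp = 2.4°C, deviation -6.4°C, DA = 6300 + 120 × (-6.4) = 5532 ft.
Airport 2 is higher by 5532 − (-1840) = 7372 ft.

Airport 2 by 7372 ft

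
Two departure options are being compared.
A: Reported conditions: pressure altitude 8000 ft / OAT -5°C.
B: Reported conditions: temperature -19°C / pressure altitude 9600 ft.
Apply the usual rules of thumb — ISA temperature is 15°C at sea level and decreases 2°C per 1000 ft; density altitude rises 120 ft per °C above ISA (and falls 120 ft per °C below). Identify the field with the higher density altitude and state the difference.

A: ISA temp = -1°C, deviation -4°C, DA = 8000 + 120 × (-4) = 7520 ft.
B: ISA temp = -4.2°C, deviation -14.8°C, DA = 9600 + 120 × (-14.8) = 7824 ft.
B is higher by 7824 − 7520 = 304 ft.

B by 304 ft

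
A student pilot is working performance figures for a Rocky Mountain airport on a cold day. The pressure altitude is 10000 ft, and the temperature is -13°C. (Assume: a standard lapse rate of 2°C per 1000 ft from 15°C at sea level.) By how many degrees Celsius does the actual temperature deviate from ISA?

ISA-8°C

ISA temperature at 10000 ft = 15 − 2 × (10000/1000) = -5°C.
Deviation = OAT − ISA = -13 − (-5) = -8°C.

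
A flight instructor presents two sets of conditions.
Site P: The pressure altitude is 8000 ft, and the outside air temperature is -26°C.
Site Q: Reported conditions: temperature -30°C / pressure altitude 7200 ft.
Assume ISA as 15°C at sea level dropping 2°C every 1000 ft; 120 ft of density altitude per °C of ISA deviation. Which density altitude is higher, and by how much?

Site P by 1472 ft

Site P: ISA temp = -1°C, deviation -25°C, DA = 8000 + 120 × (-25) = 5000 ft.
Site Q: ISA temp = 0.6°C, deviation -30.6°C, DA = 7200 + 120 × (-30.6) = 3528 ft.
Site P is higher by 5000 − 3528 = 1472 ft.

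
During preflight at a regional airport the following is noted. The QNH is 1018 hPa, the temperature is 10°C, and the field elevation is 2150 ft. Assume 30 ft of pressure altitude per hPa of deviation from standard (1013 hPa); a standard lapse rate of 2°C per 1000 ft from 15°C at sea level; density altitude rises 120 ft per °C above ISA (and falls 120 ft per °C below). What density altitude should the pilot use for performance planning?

Pressure altitude = 2150 + (1013 − 1018) × 30 = 2150 + (-150) = 2000 ft.
ISA temperature at 2000 ft = 15 − 2 × (2000/1000) = 11°C.
ISA deviation = 10 − 11 = -1°C.
Density altitude = 2000 + 120 × (-1) = 1880 ft.

1880 ft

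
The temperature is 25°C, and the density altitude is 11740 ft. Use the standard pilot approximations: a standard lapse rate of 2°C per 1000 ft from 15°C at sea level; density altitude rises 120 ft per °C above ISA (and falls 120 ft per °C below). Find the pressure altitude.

8500 ft

DA = PA + 120 × (OAT − (15 − 2·PA/1000)) = PA + 120·OAT − 1800 + 0.24·PA = 1.24·PA + 120·OAT − 1800.
So 1.24·PA = 11740 − 120 × 25 + 1800 = 10540.
PA = 10540 / 1.24 = 8500 ft.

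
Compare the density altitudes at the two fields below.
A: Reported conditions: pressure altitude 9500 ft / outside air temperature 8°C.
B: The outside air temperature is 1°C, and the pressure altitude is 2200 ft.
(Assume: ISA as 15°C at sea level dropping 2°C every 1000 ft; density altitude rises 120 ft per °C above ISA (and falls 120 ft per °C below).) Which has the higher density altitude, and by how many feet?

A: ISA temp = -4°C, deviation +12°C, DA = 9500 + 120 × 12 = 10940 ft.
B: ISA temp = 10.6°C, deviation -9.6°C, DA = 2200 + 120 × (-9.6) = 1048 ft.
A is higher by 10940 − 1048 = 9892 ft.

A by 9892 ft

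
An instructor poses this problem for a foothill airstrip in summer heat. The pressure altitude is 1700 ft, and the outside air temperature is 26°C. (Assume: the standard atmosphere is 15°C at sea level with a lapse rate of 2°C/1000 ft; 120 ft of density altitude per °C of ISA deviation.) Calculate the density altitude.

3428 ft

ISA temperature at 1700 ft = 15 − 2 × (1700/1000) = 11.6°C.
ISA deviation = 26 − 11.6 = +14.4°C.
Density altitude = 1700 + 120 × (14.4) = 1700 + (+1728) = 3428 ft.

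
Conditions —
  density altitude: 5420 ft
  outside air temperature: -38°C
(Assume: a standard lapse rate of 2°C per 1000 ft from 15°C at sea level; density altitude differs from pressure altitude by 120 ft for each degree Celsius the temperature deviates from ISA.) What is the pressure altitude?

9500 ft

DA = PA + 120 × (OAT − (15 − 2·PA/1000)) = PA + 120·OAT − 1800 + 0.24·PA = 1.24·PA + 120·OAT − 1800.
So 1.24·PA = 5420 − 120 × (-38) + 1800 = 11780.
PA = 11780 / 1.24 = 9500 ft.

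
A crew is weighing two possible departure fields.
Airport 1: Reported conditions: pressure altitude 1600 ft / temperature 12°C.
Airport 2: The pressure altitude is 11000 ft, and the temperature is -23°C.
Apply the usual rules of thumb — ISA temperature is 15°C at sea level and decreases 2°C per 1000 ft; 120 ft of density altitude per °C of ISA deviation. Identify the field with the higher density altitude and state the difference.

Airport 1: ISA temp = 11.8°C, deviation +0.2°C, DA = 1600 + 120 × 0.2 = 1624 ft.
Airport 2: ISA temp = -7°C, deviation -16°C, DA = 11000 + 120 × (-16) = 9080 ft.
Airport 2 is higher by 9080 − 1624 = 7456 ft.

Airport 2 by 7456 ft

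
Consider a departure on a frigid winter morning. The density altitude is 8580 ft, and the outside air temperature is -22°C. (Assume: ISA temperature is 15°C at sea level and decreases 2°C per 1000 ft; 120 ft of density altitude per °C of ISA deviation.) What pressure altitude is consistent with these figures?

10500 ft

DA = PA + 120 × (OAT − (15 − 2·PA/1000)) = PA + 120·OAT − 1800 + 0.24·PA = 1.24·PA + 120·OAT − 1800.
So 1.24·PA = 8580 − 120 × (-22) + 1800 = 13020.
PA = 13020 / 1.24 = 10500 ft.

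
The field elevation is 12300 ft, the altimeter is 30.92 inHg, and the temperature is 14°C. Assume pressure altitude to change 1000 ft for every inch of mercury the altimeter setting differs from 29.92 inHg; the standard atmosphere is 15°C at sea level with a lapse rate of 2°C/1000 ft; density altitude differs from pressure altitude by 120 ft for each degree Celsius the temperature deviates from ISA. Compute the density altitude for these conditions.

Pressure altitude = 12300 + (29.92 − 30.92) × 1000 = 12300 + (-1000) = 11300 ft.
ISA temperature at 11300 ft = 15 − 2 × (11300/1000) = -7.6°C.
ISA deviation = 14 − (-7.6) = +21.6°C.
Density altitude = 11300 + 120 × (21.6) = 13892 ft.

13892 ft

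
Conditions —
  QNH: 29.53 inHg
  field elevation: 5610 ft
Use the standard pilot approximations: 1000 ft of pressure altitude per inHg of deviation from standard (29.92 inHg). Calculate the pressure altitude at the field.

6000 ft

Pressure correction = (29.92 − 29.53) × 1000 = +390 ft.
Pressure altitude = 5610 + (+390) = 6000 ft.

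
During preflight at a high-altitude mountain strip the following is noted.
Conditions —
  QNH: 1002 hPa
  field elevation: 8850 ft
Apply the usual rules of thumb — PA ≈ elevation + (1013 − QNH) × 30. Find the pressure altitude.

Pressure correction = (1013 − 1002) × 30 = +330 ft.
Pressure altitude = 8850 + (+330) = 9180 ft.

9180 ft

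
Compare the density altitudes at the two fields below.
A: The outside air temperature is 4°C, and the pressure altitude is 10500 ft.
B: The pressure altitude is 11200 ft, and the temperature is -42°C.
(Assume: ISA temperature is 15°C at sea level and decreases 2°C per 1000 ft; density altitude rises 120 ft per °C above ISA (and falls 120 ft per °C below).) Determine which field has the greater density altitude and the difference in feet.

A by 4652 ft

A: ISA temp = -6°C, deviation +10°C, DA = 10500 + 120 × 10 = 11700 ft.
B: ISA temp = -7.4°C, deviation -34.6°C, DA = 11200 + 120 × (-34.6) = 7048 ft.
A is higher by 11700 − 7048 = 4652 ft.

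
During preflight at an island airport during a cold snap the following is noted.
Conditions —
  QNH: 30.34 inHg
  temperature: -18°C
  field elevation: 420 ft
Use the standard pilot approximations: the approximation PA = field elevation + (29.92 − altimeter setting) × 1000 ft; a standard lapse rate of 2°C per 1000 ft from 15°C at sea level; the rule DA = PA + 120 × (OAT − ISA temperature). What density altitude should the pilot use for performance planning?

Pressure altitude = 420 + (29.92 − 30.34) × 1000 = 420 + (-420) = 0 ft.
ISA temperature at 0 ft = 15 − 2 × (0/1000) = 15°C.
ISA deviation = -18 − 15 = -33°C.
Density altitude = 0 + 120 × (-33) = -3960 ft.

-3960 ft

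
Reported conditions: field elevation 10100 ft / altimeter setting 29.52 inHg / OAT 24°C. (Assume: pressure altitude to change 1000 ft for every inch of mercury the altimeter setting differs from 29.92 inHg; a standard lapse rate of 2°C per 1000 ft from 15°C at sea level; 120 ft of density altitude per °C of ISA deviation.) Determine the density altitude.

Pressure altitude = 10100 + (29.92 − 29.52) × 1000 = 10100 + (+400) = 10500 ft.
ISA temperature at 10500 ft = 15 − 2 × (10500/1000) = -6°C.
ISA deviation = 24 − (-6) = +30°C.
Density altitude = 10500 + 120 × (30) = 14100 ft.

14100 ft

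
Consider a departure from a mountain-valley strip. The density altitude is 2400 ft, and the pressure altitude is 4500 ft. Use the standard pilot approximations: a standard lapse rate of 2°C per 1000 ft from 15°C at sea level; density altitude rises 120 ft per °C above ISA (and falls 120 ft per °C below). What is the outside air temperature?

-11.5°C

Density altitude − pressure altitude = 2400 − 4500 = -2100 ft.
At 120 ft/°C that is an ISA deviation of -2100/120 = -17.5°C.
ISA temperature at 4500 ft = 15 − 2 × (4500/1000) = 6°C.
OAT = ISA + deviation = 6 + (-17.5) = -11.5°C.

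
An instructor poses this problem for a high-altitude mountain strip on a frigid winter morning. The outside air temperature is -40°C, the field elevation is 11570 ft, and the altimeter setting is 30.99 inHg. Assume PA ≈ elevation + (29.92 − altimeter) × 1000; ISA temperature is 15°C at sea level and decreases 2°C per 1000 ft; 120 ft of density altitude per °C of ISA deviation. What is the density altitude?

Pressure altitude = 11570 + (29.92 − 30.99) × 1000 = 11570 + (-1070) = 10500 ft.
ISA temperature at 10500 ft = 15 − 2 × (10500/1000) = -6°C.
ISA deviation = -40 − (-6) = -34°C.
Density altitude = 10500 + 120 × (-34) = 6420 ft.

6420 ft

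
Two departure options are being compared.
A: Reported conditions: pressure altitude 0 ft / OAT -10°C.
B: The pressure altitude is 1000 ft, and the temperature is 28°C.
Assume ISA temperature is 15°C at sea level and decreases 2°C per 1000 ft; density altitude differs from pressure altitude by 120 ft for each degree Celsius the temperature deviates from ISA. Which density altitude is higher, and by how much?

B by 5800 ft

A: ISA temp = 15°C, deviation -25°C, DA = 0 + 120 × (-25) = -3000 ft.
B: ISA temp = 13°C, deviation +15°C, DA = 1000 + 120 × 15 = 2800 ft.
B is higher by 2800 − (-3000) = 5800 ft.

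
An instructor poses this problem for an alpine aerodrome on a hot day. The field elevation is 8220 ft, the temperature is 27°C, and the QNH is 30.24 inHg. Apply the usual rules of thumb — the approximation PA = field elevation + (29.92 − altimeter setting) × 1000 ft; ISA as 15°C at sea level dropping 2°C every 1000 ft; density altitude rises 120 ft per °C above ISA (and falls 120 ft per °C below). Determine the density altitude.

11236 ft

Pressure altitude = 8220 + (29.92 − 30.24) × 1000 = 8220 + (-320) = 7900 ft.
ISA temperature at 7900 ft = 15 − 2 × (7900/1000) = -0.8°C.
ISA deviation = 27 − (-0.8) = +27.8°C.
Density altitude = 7900 + 120 × (27.8) = 11236 ft.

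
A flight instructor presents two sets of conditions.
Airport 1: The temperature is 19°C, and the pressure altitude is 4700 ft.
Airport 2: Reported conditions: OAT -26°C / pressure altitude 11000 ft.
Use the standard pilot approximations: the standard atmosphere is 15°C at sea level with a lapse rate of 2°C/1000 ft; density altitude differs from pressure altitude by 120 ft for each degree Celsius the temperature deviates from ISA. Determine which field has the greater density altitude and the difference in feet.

Airport 2 by 2412 ft

Airport 1: ISA temp = 5.6°C, deviation +13.4°C, DA = 4700 + 120 × 13.4 = 6308 ft.
Airport 2: ISA temp = -7°C, deviation -19°C, DA = 11000 + 120 × (-19) = 8720 ft.
Airport 2 is higher by 8720 − 6308 = 2412 ft.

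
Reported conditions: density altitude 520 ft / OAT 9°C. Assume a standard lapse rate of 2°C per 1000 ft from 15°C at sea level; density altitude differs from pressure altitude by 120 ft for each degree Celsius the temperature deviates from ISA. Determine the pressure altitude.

DA = PA + 120 × (OAT − (15 − 2·PA/1000)) = PA + 120·OAT − 1800 + 0.24·PA = 1.24·PA + 120·OAT − 1800.
So 1.24·PA = 520 − 120 × 9 + 1800 = 1240.
PA = 1240 / 1.24 = 1000 ft.

1000 ft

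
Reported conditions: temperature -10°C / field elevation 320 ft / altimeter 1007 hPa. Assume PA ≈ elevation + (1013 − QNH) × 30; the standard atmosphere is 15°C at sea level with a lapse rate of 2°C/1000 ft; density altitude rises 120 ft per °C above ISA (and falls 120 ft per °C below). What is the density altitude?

-2380 ft

Pressure altitude = 320 + (1013 − 1007) × 30 = 320 + (+180) = 500 ft.
ISA temperature at 500 ft = 15 − 2 × (500/1000) = 14°C.
ISA deviation = -10 − 14 = -24°C.
Density altitude = 500 + 120 × (-24) = -2380 ft.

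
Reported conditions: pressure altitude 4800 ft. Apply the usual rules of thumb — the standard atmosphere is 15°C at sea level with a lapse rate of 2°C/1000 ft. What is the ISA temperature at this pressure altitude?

5.4°C

ISA temperature = 15 − 2 × (4800/1000) = 15 − 9.6 = 5.4°C.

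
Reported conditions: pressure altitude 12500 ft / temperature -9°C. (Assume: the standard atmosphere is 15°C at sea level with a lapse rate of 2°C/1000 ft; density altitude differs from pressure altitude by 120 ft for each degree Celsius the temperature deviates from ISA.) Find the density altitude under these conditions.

ISA temperature at 12500 ft = 15 − 2 × (12500/1000) = -10°C.
ISA deviation = -9 − (-10) = +1°C.
Density altitude = 12500 + 120 × (1) = 12500 + (+120) = 12620 ft.

12620 ft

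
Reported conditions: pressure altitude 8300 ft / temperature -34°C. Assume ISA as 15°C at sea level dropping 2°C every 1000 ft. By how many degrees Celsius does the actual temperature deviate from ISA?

ISA-32.4°C

ISA temperature at 8300 ft = 15 − 2 × (8300/1000) = -1.6°C.
Deviation = OAT − ISA = -34 − (-1.6) = -32.4°C.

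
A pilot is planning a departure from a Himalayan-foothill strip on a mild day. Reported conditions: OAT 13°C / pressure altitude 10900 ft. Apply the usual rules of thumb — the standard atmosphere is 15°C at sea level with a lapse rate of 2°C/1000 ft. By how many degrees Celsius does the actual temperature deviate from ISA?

ISA+19.8°C

ISA temperature at 10900 ft = 15 − 2 × (10900/1000) = -6.8°C.
Deviation = OAT − ISA = 13 − (-6.8) = +19.8°C.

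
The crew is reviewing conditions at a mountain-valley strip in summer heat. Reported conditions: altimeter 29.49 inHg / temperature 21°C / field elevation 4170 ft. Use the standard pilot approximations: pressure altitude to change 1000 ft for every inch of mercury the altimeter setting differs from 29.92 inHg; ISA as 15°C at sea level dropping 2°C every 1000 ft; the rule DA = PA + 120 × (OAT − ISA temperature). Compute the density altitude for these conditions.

6424 ft

Pressure altitude = 4170 + (29.92 − 29.49) × 1000 = 4170 + (+430) = 4600 ft.
ISA temperature at 4600 ft = 15 − 2 × (4600/1000) = 5.8°C.
ISA deviation = 21 − 5.8 = +15.2°C.
Density altitude = 4600 + 120 × (15.2) = 6424 ft.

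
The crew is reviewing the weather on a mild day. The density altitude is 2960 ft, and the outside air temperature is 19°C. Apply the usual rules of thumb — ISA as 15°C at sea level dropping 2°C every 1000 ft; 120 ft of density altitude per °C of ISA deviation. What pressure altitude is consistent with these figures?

2000 ft

DA = PA + 120 × (OAT − (15 − 2·PA/1000)) = PA + 120·OAT − 1800 + 0.24·PA = 1.24·PA + 120·OAT − 1800.
So 1.24·PA = 2960 − 120 × 19 + 1800 = 2480.
PA = 2480 / 1.24 = 2000 ft.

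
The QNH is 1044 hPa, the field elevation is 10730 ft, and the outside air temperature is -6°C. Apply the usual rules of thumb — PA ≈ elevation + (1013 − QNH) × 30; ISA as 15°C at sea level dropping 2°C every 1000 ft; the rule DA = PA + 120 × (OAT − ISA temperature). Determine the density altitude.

Pressure altitude = 10730 + (1013 − 1044) × 30 = 10730 + (-930) = 9800 ft.
ISA temperature at 9800 ft = 15 − 2 × (9800/1000) = -4.6°C.
ISA deviation = -6 − (-4.6) = -1.4°C.
Density altitude = 9800 + 120 × (-1.4) = 9632 ft.

9632 ft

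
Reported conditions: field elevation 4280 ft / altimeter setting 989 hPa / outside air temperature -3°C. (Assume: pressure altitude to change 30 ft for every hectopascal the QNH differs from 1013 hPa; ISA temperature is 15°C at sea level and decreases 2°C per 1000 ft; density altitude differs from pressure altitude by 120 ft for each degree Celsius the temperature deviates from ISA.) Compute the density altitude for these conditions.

Pressure altitude = 4280 + (1013 − 989) × 30 = 4280 + (+720) = 5000 ft.
ISA temperature at 5000 ft = 15 − 2 × (5000/1000) = 5°C.
ISA deviation = -3 − 5 = -8°C.
Density altitude = 5000 + 120 × (-8) = 4040 ft.

4040 ft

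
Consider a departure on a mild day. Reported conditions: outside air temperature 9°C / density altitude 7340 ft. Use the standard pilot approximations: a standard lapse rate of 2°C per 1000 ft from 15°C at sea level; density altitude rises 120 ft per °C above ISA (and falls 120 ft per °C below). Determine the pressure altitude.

DA = PA + 120 × (OAT − (15 − 2·PA/1000)) = PA + 120·OAT − 1800 + 0.24·PA = 1.24·PA + 120·OAT − 1800.
So 1.24·PA = 7340 − 120 × 9 + 1800 = 8060.
PA = 8060 / 1.24 = 6500 ft.

6500 ft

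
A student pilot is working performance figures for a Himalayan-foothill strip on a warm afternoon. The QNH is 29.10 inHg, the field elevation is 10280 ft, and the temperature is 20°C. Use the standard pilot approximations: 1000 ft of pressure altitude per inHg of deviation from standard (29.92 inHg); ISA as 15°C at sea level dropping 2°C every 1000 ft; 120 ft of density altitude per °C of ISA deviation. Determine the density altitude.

14364 ft

Pressure altitude = 10280 + (29.92 − 29.10) × 1000 = 10280 + (+820) = 11100 ft.
ISA temperature at 11100 ft = 15 − 2 × (11100/1000) = -7.2°C.
ISA deviation = 20 − (-7.2) = +27.2°C.
Density altitude = 11100 + 120 × (27.2) = 14364 ft.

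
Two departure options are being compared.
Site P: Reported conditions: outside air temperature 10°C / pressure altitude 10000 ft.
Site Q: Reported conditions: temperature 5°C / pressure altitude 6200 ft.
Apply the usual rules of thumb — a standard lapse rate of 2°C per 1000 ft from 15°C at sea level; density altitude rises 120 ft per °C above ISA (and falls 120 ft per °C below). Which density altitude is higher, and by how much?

Site P by 5312 ft

Site P: ISA temp = -5°C, deviation +15°C, DA = 10000 + 120 × 15 = 11800 ft.
Site Q: ISA temp = 2.6°C, deviation +2.4°C, DA = 6200 + 120 × 2.4 = 6488 ft.
Site P is higher by 11800 − 6488 = 5312 ft.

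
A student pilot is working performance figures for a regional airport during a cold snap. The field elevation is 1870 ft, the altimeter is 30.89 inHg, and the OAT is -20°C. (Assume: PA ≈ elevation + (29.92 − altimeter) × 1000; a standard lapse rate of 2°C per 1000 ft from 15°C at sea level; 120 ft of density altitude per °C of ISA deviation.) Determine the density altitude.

Pressure altitude = 1870 + (29.92 − 30.89) × 1000 = 1870 + (-970) = 900 ft.
ISA temperature at 900 ft = 15 − 2 × (900/1000) = 13.2°C.
ISA deviation = -20 − 13.2 = -33.2°C.
Density altitude = 900 + 120 × (-33.2) = -3084 ft.

-3084 ft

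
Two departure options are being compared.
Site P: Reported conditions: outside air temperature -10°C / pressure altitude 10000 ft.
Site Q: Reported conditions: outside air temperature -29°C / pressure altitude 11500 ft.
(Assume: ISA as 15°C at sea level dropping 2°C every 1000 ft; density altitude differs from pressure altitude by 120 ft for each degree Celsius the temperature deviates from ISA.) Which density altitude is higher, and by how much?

Site P: ISA temp = -5°C, deviation -5°C, DA = 10000 + 120 × (-5) = 9400 ft.
Site Q: ISA temp = -8°C, deviation -21°C, DA = 11500 + 120 × (-21) = 8980 ft.
Site P is higher by 9400 − 8980 = 420 ft.

Site P by 420 ft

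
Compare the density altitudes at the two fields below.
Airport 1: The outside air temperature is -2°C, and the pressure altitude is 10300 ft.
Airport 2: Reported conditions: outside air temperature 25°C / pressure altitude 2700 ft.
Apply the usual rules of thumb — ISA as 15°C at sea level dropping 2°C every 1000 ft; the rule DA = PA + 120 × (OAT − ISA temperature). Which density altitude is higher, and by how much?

Airport 1: ISA temp = -5.6°C, deviation +3.6°C, DA = 10300 + 120 × 3.6 = 10732 ft.
Airport 2: ISA temp = 9.6°C, deviation +15.4°C, DA = 2700 + 120 × 15.4 = 4548 ft.
Airport 1 is higher by 10732 − 4548 = 6184 ft.

Airport 1 by 6184 ft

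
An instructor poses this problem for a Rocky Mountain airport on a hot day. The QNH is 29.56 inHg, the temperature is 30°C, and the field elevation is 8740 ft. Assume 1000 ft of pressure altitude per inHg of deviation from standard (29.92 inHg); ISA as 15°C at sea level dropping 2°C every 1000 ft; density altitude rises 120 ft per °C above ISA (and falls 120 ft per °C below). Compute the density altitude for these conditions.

Pressure altitude = 8740 + (29.92 − 29.56) × 1000 = 8740 + (+360) = 9100 ft.
ISA temperature at 9100 ft = 15 − 2 × (9100/1000) = -3.2°C.
ISA deviation = 30 − (-3.2) = +33.2°C.
Density altitude = 9100 + 120 × (33.2) = 13084 ft.

13084 ft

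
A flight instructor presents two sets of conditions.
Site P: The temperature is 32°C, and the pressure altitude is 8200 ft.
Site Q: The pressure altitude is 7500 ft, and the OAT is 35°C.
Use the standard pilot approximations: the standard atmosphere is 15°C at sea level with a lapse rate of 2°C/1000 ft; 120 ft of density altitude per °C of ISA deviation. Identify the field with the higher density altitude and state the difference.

Site P by 508 ft

Site P: ISA temp = -1.4°C, deviation +33.4°C, DA = 8200 + 120 × 33.4 = 12208 ft.
Site Q: ISA temp = 0°C, deviation +35°C, DA = 7500 + 120 × 35 = 11700 ft.
Site P is higher by 12208 − 11700 = 508 ft.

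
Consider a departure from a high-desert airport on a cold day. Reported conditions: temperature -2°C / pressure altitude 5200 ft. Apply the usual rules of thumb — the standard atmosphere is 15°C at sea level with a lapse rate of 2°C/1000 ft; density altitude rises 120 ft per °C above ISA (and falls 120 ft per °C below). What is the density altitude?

ISA temperature at 5200 ft = 15 − 2 × (5200/1000) = 4.6°C.
ISA deviation = -2 − 4.6 = -6.6°C.
Density altitude = 5200 + 120 × (-6.6) = 5200 + (-792) = 4408 ft.

4408 ft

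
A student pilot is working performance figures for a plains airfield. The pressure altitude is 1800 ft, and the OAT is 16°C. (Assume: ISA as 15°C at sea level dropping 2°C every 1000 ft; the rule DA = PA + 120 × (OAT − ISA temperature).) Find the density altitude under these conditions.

ISA temperature at 1800 ft = 15 − 2 × (1800/1000) = 11.4°C.
ISA deviation = 16 − 11.4 = +4.6°C.
Density altitude = 1800 + 120 × (4.6) = 1800 + (+552) = 2352 ft.

2352 ft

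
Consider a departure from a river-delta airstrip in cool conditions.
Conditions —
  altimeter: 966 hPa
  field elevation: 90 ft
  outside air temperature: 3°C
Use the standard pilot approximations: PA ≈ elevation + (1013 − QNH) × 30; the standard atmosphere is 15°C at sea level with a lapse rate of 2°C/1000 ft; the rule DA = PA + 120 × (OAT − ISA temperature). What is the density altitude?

Pressure altitude = 90 + (1013 − 966) × 30 = 90 + (+1410) = 1500 ft.
ISA temperature at 1500 ft = 15 − 2 × (1500/1000) = 12°C.
ISA deviation = 3 − 12 = -9°C.
Density altitude = 1500 + 120 × (-9) = 420 ft.

420 ft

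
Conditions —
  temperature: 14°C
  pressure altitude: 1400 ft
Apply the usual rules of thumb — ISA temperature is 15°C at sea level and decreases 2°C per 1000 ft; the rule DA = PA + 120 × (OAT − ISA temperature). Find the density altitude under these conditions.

ISA temperature at 1400 ft = 15 − 2 × (1400/1000) = 12.2°C.
ISA deviation = 14 − 12.2 = +1.8°C.
Density altitude = 1400 + 120 × (1.8) = 1400 + (+216) = 1616 ft.

1616 ft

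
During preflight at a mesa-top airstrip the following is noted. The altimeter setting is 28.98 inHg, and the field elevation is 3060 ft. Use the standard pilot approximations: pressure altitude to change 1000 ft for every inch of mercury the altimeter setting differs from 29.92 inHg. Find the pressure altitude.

Pressure correction = (29.92 − 28.98) × 1000 = +940 ft.
Pressure altitude = 3060 + (+940) = 4000 ft.

4000 ft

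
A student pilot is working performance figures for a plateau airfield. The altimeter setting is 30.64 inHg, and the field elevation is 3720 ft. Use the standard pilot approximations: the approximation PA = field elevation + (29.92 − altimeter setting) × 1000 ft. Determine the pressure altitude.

Pressure correction = (29.92 − 30.64) × 1000 = -720 ft.
Pressure altitude = 3720 + (-720) = 3000 ft.

3000 ft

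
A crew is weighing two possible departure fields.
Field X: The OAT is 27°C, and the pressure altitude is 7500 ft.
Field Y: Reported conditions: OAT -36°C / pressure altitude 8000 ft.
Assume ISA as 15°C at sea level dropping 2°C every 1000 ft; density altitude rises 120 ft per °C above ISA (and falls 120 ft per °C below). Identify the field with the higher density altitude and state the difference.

Field X by 6940 ft

Field X: ISA temp = 0°C, deviation +27°C, DA = 7500 + 120 × 27 = 10740 ft.
Field Y: ISA temp = -1°C, deviation -35°C, DA = 8000 + 120 × (-35) = 3800 ft.
Field X is higher by 10740 − 3800 = 6940 ft.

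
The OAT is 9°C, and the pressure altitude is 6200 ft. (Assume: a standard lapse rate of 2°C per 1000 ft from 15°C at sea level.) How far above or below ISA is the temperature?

ISA+6.4°C

ISA temperature at 6200 ft = 15 − 2 × (6200/1000) = 2.6°C.
Deviation = OAT − ISA = 9 − 2.6 = +6.4°C.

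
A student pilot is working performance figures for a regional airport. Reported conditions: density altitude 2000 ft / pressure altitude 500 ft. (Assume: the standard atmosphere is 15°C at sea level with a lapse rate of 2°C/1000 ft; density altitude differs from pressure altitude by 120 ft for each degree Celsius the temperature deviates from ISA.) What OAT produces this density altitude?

26.5°C

Density altitude − pressure altitude = 2000 − 500 = +1500 ft.
At 120 ft/°C that is an ISA deviation of 1500/120 = +12.5°C.
ISA temperature at 500 ft = 15 − 2 × (500/1000) = 14°C.
OAT = ISA + deviation = 14 + (+12.5) = 26.5°C.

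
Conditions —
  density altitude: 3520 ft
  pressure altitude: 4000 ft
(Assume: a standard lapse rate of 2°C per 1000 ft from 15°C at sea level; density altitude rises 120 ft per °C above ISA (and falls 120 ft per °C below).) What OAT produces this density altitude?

3°C

Density altitude − pressure altitude = 3520 − 4000 = -480 ft.
At 120 ft/°C that is an ISA deviation of -480/120 = -4°C.
ISA temperature at 4000 ft = 15 − 2 × (4000/1000) = 7°C.
OAT = ISA + deviation = 7 + (-4) = 3°C.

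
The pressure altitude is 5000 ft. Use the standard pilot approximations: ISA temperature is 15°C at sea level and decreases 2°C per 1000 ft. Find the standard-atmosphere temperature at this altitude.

5°C

ISA temperature = 15 − 2 × (5000/1000) = 15 − 10 = 5°C.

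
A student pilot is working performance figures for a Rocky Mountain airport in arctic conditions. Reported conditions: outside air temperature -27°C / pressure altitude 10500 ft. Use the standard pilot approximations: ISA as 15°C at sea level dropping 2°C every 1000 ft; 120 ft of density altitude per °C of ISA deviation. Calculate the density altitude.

7980 ft

ISA temperature at 10500 ft = 15 − 2 × (10500/1000) = -6°C.
ISA deviation = -27 − (-6) = -21°C.
Density altitude = 10500 + 120 × (-21) = 10500 + (-2520) = 7980 ft.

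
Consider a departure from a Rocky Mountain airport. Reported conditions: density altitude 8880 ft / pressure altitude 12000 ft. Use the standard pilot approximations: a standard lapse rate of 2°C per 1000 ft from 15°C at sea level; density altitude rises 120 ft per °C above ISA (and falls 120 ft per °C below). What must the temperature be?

Density altitude − pressure altitude = 8880 − 12000 = -3120 ft.
At 120 ft/°C that is an ISA deviation of -3120/120 = -26°C.
ISA temperature at 12000 ft = 15 − 2 × (12000/1000) = -9°C.
OAT = ISA + deviation = -9 + (-26) = -35°C.

-35°C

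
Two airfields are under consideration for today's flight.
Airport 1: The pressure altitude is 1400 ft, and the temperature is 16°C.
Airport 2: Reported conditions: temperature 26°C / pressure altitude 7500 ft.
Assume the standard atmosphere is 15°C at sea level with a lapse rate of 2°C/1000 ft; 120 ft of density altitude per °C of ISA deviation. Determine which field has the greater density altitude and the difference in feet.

Airport 2 by 8764 ft

Airport 1: ISA temp = 12.2°C, deviation +3.8°C, DA = 1400 + 120 × 3.8 = 1856 ft.
Airport 2: ISA temp = 0°C, deviation +26°C, DA = 7500 + 120 × 26 = 10620 ft.
Airport 2 is higher by 10620 − 1856 = 8764 ft.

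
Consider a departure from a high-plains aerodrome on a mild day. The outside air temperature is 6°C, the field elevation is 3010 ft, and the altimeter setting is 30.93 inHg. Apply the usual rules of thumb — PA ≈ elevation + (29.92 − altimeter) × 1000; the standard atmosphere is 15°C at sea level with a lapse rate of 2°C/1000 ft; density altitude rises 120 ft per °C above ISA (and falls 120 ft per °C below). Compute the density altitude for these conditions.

Pressure altitude = 3010 + (29.92 − 30.93) × 1000 = 3010 + (-1010) = 2000 ft.
ISA temperature at 2000 ft = 15 − 2 × (2000/1000) = 11°C.
ISA deviation = 6 − 11 = -5°C.
Density altitude = 2000 + 120 × (-5) = 1400 ft.

1400 ft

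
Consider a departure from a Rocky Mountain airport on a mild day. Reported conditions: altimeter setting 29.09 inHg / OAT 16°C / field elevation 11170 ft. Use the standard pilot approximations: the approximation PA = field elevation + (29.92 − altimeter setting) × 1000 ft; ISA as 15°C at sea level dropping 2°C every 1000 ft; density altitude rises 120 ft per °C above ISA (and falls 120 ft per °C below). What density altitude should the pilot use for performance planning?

Pressure altitude = 11170 + (29.92 − 29.09) × 1000 = 11170 + (+830) = 12000 ft.
ISA temperature at 12000 ft = 15 − 2 × (12000/1000) = -9°C.
ISA deviation = 16 − (-9) = +25°C.
Density altitude = 12000 + 120 × (25) = 15000 ft.

15000 ft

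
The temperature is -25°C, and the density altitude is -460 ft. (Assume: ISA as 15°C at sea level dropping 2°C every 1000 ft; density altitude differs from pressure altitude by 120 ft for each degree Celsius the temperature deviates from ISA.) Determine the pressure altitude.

DA = PA + 120 × (OAT − (15 − 2·PA/1000)) = PA + 120·OAT − 1800 + 0.24·PA = 1.24·PA + 120·OAT − 1800.
So 1.24·PA = -460 − 120 × (-25) + 1800 = 4340.
PA = 4340 / 1.24 = 3500 ft.

3500 ft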